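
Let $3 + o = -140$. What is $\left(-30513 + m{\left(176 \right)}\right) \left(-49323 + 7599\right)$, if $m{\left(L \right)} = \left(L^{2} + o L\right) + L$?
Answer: $1023447996$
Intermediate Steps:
$o = -143$ ($o = -3 - 140 = -143$)
$m{\left(L \right)} = L^{2} - 142 L$ ($m{\left(L \right)} = \left(L^{2} - 143 L\right) + L = L^{2} - 142 L$)
$\left(-30513 + m{\left(176 \right)}\right) \left(-49323 + 7599\right) = \left(-30513 + 176 \left(-142 + 176\right)\right) \left(-49323 + 7599\right) = \left(-30513 + 176 \cdot 34\right) \left(-41724\right) = \left(-30513 + 5984\right) \left(-41724\right) = \left(-24529\right) \left(-41724\right) = 1023447996$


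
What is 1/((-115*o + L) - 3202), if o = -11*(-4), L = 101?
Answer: -1/8161 ≈ -0.00012253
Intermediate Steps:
o = 44
1/((-115*o + L) - 3202) = 1/((-115*44 + 101) - 3202) = 1/((-5060 + 101) - 3202) = 1/(-4959 - 3202) = 1/(-8161) = -1/8161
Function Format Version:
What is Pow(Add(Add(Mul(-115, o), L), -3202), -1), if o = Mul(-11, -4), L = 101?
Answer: Rational(-1, 8161) ≈ -0.00012253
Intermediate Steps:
o = 44
Pow(Add(Add(Mul(-115, o), L), -3202), -1) = Pow(Add(Add(Mul(-115, 44), 101), -3202), -1) = Pow(Add(Add(-5060, 101), -3202), -1) = Pow(Add(-4959, -3202), -1) = Pow(-8161, -1) = Rational(-1, 8161)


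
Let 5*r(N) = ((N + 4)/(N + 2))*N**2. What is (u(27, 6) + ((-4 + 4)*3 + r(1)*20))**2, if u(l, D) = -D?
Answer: 4/9 ≈ 0.44444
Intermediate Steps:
r(N) = N**2*(4 + N)/(5*(2 + N)) (r(N) = (((N + 4)/(N + 2))*N**2)/5 = (((4 + N)/(2 + N))*N**2)/5 = (N**2*(4 + N)/(2 + N))/5 = N**2*(4 + N)/(5*(2 + N)))
(u(27, 6) + ((-4 + 4)*3 + r(1)*20))**2 = (-1*6 + ((-4 + 4)*3 + ((1/5)*1**2*(4 + 1)/(2 + 1))*20))**2 = (-6 + (0*3 + ((1/5)*1*5/3)*20))**2 = (-6 + (0 + ((1/5)*1*(1/3)*5)*20))**2 = (-6 + (0 + (1/3)*20))**2 = (-6 + (0 + 20/3))**2 = (-6 + 20/3)**2 = (2/3)**2 = 4/9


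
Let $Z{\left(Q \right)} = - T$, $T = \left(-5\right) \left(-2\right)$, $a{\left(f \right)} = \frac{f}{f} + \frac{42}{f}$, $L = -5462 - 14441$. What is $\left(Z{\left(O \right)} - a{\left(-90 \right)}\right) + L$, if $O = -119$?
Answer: $- \frac{298703}{15} \approx -19914.0$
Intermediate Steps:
$L = -19903$
$a{\left(f \right)} = 1 + \frac{42}{f}$
$T = 10$
$Z{\left(Q \right)} = -10$ ($Z{\left(Q \right)} = \left(-1\right) 10 = -10$)
$\left(Z{\left(O \right)} - a{\left(-90 \right)}\right) + L = \left(-10 - \frac{42 - 90}{-90}\right) - 19903 = \left(-10 - \left(- \frac{1}{90}\right) \left(-48\right)\right) - 19903 = \left(-10 - \frac{8}{15}\right) - 19903 = - \frac{158}{15} - 19903 = - \frac{298703}{15}$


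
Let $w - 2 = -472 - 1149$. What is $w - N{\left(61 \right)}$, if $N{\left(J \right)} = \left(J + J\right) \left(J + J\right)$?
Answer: $-16503$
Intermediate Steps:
$w = -1619$ ($w = 2 - 1621 = -1619$)
$N{\left(J \right)} = 4 J^{2}$ ($N{\left(J \right)} = 2 J 2 J = 4 J^{2}$)
$w - N{\left(61 \right)} = -1619 - 4 \cdot 61^{2} = -1619 - 4 \cdot 3721 = -1619 - 14884 = -16503$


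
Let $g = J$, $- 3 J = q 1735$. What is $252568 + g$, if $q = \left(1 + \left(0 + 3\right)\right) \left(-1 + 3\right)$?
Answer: $\frac{743824}{3} \approx 2.4794 \cdot 10^{5}$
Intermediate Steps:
$q = 8$ ($q = \left(1 + 3\right) 2 = 4 \cdot 2 = 8$)
$J = - \frac{13880}{3}$ ($J = - \frac{8 \cdot 1735}{3} = \left(- \frac{1}{3}\right) 13880 = - \frac{13880}{3} \approx -4626.7$)
$g = - \frac{13880}{3} \approx -4626.7$
$252568 + g = 252568 - \frac{13880}{3} = \frac{743824}{3}$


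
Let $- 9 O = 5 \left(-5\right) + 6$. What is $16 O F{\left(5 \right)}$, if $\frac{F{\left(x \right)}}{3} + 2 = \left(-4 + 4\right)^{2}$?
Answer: $- \frac{608}{3} \approx -202.67$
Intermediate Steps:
$O = \frac{19}{9}$ ($O = - \frac{5 \left(-5\right) + 6}{9} = - \frac{-25 + 6}{9} = \left(- \frac{1}{9}\right) \left(-19\right) = \frac{19}{9} \approx 2.1111$)
$F{\left(x \right)} = -6$ ($F{\left(x \right)} = -6 + 3 \left(-4 + 4\right)^{2} = -6 + 3 \cdot 0^{2} = -6 + 3 \cdot 0 = -6 + 0 = -6$)
$16 O F{\left(5 \right)} = 16 \cdot \frac{19}{9} \left(-6\right) = \frac{304}{9} \left(-6\right) = - \frac{608}{3}$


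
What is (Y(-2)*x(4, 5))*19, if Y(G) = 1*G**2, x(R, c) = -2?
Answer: -152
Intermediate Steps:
Y(G) = G**2
(Y(-2)*x(4, 5))*19 = ((-2)**2*(-2))*19 = (4*(-2))*19 = -8*19 = -152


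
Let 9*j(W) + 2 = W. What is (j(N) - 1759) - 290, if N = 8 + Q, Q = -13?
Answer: -18448/9 ≈ -2049.8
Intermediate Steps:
N = -5 (N = 8 - 13 = -5)
j(W) = -2/9 + W/9
(j(N) - 1759) - 290 = ((-2/9 + (1/9)*(-5)) - 1759) - 290 = ((-2/9 - 5/9) - 1759) - 290 = (-7/9 - 1759) - 290 = -15838/9 - 290 = -18448/9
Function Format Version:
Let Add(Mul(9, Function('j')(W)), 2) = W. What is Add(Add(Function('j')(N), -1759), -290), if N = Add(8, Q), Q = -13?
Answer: Rational(-18448, 9) ≈ -2049.8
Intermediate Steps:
N = -5 (N = Add(8, -13) = -5)
Function('j')(W) = Add(Rational(-2, 9), Mul(Rational(1, 9), W))
Add(Add(Function('j')(N), -1759), -290) = Add(Add(Add(Rational(-2, 9), Mul(Rational(1, 9), -5)), -1759), -290) = Add(Add(Add(Rational(-2, 9), Rational(-5, 9)), -1759), -290) = Add(Add(Rational(-7, 9), -1759), -290) = Add(Rational(-15838, 9), -290) = Rational(-18448, 9)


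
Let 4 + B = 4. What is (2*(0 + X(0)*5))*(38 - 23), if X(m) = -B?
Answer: 0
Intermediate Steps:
B = 0 (B = -4 + 4 = 0)
X(m) = 0 (X(m) = -1*0 = 0)
(2*(0 + X(0)*5))*(38 - 23) = (2*(0 + 0*5))*(38 - 23) = (2*(0 + 0))*15 = (2*0)*15 = 0*15 = 0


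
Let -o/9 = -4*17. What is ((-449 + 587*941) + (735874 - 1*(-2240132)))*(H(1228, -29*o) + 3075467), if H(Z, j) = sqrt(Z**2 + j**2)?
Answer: 10850013840508 + 14111696*sqrt(19781218) ≈ 1.0913e+13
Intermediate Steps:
o = 612 (o = -(-36)*17 = -9*(-68) = 612)
((-449 + 587*941) + (735874 - 1*(-2240132)))*(H(1228, -29*o) + 3075467) = ((-449 + 587*941) + (735874 - 1*(-2240132)))*(sqrt(1228**2 + (-29*612)**2) + 3075467) = ((-449 + 552367) + (735874 + 2240132))*(sqrt(1507984 + (-17748)**2) + 3075467) = (551918 + 2976006)*(sqrt(1507984 + 314991504) + 3075467) = 3527924*(sqrt(316499488) + 3075467) = 3527924*(4*sqrt(19781218) + 3075467) = 3527924*(3075467 + 4*sqrt(19781218)) = 10850013840508 + 14111696*sqrt(19781218)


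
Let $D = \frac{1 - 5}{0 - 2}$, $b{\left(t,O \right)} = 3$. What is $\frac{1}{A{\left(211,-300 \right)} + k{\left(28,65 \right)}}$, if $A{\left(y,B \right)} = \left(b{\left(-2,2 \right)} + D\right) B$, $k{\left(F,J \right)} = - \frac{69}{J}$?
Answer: $- \frac{65}{97569} \approx -0.0006662$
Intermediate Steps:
$D = 2$ ($D = - \frac{4}{-2} = \left(-4\right) \left(- \frac{1}{2}\right) = 2$)
$A{\left(y,B \right)} = 5 B$ ($A{\left(y,B \right)} = \left(3 + 2\right) B = 5 B$)
$\frac{1}{A{\left(211,-300 \right)} + k{\left(28,65 \right)}} = \frac{1}{5 \left(-300\right) - \frac{69}{65}} = \frac{1}{-1500 - \frac{69}{65}} = \frac{1}{- \frac{97569}{65}} = - \frac{65}{97569}$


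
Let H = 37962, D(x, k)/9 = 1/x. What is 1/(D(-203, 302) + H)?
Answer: 203/7706277 ≈ 2.6342e-5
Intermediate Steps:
D(x, k) = 9/x
1/(D(-203, 302) + H) = 1/(9/(-203) + 37962) = 1/(9*(-1/203) + 37962) = 1/(-9/203 + 37962) = 1/(7706277/203) = 203/7706277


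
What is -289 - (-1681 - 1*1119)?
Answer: 2511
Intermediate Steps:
-289 - (-1681 - 1*1119) = -289 - (-1681 - 1119) = -289 - 1*(-2800) = -289 + 2800 = 2511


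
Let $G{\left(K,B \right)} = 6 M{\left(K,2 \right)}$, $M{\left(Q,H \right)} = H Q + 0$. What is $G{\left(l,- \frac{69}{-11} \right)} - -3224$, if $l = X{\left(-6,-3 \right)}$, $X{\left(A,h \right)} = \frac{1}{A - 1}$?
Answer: $\frac{22556}{7} \approx 3222.3$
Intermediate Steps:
$M{\left(Q,H \right)} = H Q$
$X{\left(A,h \right)} = \frac{1}{-1 + A}$
$l = - \frac{1}{7}$ ($l = \frac{1}{-1 - 6} = \frac{1}{-7} = - \frac{1}{7} \approx -0.14286$)
$G{\left(K,B \right)} = 12 K$ ($G{\left(K,B \right)} = 6 \cdot 2 K = 12 K$)
$G{\left(l,- \frac{69}{-11} \right)} - -3224 = 12 \left(- \frac{1}{7}\right) - -3224 = - \frac{12}{7} + 3224 = \frac{22556}{7}$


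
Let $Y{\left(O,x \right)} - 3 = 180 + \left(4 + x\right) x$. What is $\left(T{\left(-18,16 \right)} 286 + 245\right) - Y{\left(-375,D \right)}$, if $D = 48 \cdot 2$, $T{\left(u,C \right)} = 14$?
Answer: $-5534$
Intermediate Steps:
$D = 96$
$Y{\left(O,x \right)} = 183 + x \left(4 + x\right)$ ($Y{\left(O,x \right)} = 3 + \left(180 + \left(4 + x\right) x\right) = 3 + \left(180 + x \left(4 + x\right)\right) = 183 + x \left(4 + x\right)$)
$\left(T{\left(-18,16 \right)} 286 + 245\right) - Y{\left(-375,D \right)} = \left(14 \cdot 286 + 245\right) - \left(183 + 96^{2} + 4 \cdot 96\right) = \left(4004 + 245\right) - \left(183 + 9216 + 384\right) = 4249 - 9783 = -5534$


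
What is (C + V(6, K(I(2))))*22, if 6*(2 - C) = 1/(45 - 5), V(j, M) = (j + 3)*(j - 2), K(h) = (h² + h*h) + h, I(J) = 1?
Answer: 100309/120 ≈ 835.91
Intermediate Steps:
K(h) = h + 2*h² (K(h) = (h² + h²) + h = 2*h² + h = h + 2*h²)
V(j, M) = (-2 + j)*(3 + j) (V(j, M) = (3 + j)*(-2 + j) = (-2 + j)*(3 + j))
C = 479/240 (C = 2 - 1/(6*(45 - 5)) = 2 - ⅙/40 = 2 - ⅙*1/40 = 2 - 1/240 = 479/240 ≈ 1.9958)
(C + V(6, K(I(2))))*22 = (479/240 + (-6 + 6 + 6²))*22 = (479/240 + (-6 + 6 + 36))*22 = (479/240 + 36)*22 = (9119/240)*22 = 100309/120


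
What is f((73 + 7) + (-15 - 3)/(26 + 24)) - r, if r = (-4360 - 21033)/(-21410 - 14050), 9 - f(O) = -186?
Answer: 6889307/35460 ≈ 194.28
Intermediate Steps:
f(O) = 195 (f(O) = 9 - 1*(-186) = 9 + 186 = 195)
r = 25393/35460 (r = -25393/(-35460) = -25393*(-1/35460) = 25393/35460 ≈ 0.71610)
f((73 + 7) + (-15 - 3)/(26 + 24)) - r = 195 - 1*25393/35460 = 195 - 25393/35460 = 6889307/35460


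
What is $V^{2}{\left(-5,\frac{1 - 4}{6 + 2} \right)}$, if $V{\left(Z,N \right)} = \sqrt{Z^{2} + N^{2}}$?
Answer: $\frac{1609}{64} \approx 25.141$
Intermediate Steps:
$V{\left(Z,N \right)} = \sqrt{N^{2} + Z^{2}}$
$V^{2}{\left(-5,\frac{1 - 4}{6 + 2} \right)} = \left(\sqrt{\left(\frac{1 - 4}{6 + 2}\right)^{2} + \left(-5\right)^{2}}\right)^{2} = \left(\sqrt{\left(- \frac{3}{8}\right)^{2} + 25}\right)^{2} = \left(\sqrt{\frac{9}{64} + 25}\right)^{2} = \left(\sqrt{\frac{1609}{64}}\right)^{2} = \left(\frac{\sqrt{1609}}{8}\right)^{2} = \frac{1609}{64}$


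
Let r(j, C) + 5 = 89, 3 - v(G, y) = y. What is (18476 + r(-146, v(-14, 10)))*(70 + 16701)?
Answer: 311269760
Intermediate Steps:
v(G, y) = 3 - y
r(j, C) = 84 (r(j, C) = -5 + 89 = 84)
(18476 + r(-146, v(-14, 10)))*(70 + 16701) = (18476 + 84)*(70 + 16701) = 18560*16771 = 311269760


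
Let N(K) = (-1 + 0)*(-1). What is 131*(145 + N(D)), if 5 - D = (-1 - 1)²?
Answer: 19126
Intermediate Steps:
D = 1 (D = 5 - (-1 - 1)² = 5 - 1*(-2)² = 5 - 1*4 = 5 - 4 = 1)
N(K) = 1 (N(K) = -1*(-1) = 1)
131*(145 + N(D)) = 131*(145 + 1) = 131*146 = 19126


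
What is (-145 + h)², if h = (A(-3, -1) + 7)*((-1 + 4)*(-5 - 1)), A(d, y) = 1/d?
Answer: 70225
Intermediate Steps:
h = -120 (h = (1/(-3) + 7)*((-1 + 4)*(-5 - 1)) = (-⅓ + 7)*(3*(-6)) = (20/3)*(-18) = -120)
(-145 + h)² = (-145 - 120)² = (-265)² = 70225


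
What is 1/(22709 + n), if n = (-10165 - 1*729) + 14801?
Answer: 1/26616 ≈ 3.7571e-5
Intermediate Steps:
n = 3907 (n = (-10165 - 729) + 14801 = -10894 + 14801 = 3907)
1/(22709 + n) = 1/(22709 + 3907) = 1/26616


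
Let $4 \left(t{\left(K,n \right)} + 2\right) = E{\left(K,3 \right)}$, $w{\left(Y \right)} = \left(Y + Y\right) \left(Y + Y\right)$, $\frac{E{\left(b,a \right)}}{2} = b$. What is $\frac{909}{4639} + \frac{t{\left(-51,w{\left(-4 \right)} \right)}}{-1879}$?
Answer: $\frac{3671167}{17433362} \approx 0.21058$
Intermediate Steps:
$E{\left(b,a \right)} = 2 b$
$w{\left(Y \right)} = 4 Y^{2}$ ($w{\left(Y \right)} = 2 Y 2 Y = 4 Y^{2}$)
$t{\left(K,n \right)} = -2 + \frac{K}{2}$ ($t{\left(K,n \right)} = -2 + \frac{2 K}{4} = -2 + \frac{K}{2}$)
$\frac{909}{4639} + \frac{t{\left(-51,w{\left(-4 \right)} \right)}}{-1879} = \frac{909}{4639} + \frac{-2 + \frac{1}{2} \left(-51\right)}{-1879} = 909 \cdot \frac{1}{4639} + \left(-2 - \frac{51}{2}\right) \left(- \frac{1}{1879}\right) = \frac{909}{4639} - - \frac{55}{3758} = \frac{909}{4639} + \frac{55}{3758} = \frac{3671167}{17433362}$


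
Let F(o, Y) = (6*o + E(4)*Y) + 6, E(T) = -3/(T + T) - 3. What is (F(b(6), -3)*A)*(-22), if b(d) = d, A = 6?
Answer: -13761/2 ≈ -6880.5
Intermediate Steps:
E(T) = -3 - 3/(2*T) (E(T) = -3/(2*T) - 3 = -3 - 3/(2*T))
F(o, Y) = 6 + 6*o - 27*Y/8 (F(o, Y) = (6*o + (-3 - 3/2/4)*Y) + 6 = (6*o + (-3 - 3/2*¼)*Y) + 6 = (6*o + (-3 - 3/8)*Y) + 6 = (6*o - 27*Y/8) + 6 = 6 + 6*o - 27*Y/8)
(F(b(6), -3)*A)*(-22) = ((6 + 6*6 - 27/8*(-3))*6)*(-22) = ((6 + 36 + 81/8)*6)*(-22) = ((417/8)*6)*(-22) = (1251/4)*(-22) = -13761/2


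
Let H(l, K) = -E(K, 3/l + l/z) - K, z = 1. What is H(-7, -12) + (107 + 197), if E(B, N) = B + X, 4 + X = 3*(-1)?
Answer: 335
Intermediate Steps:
X = -7 (X = -4 + 3*(-1) = -4 - 3 = -7)
E(B, N) = -7 + B (E(B, N) = B - 7 = -7 + B)
H(l, K) = 7 - 2*K (H(l, K) = -(-7 + K) - K = (7 - K) - K = 7 - 2*K)
H(-7, -12) + (107 + 197) = (7 - 2*(-12)) + (107 + 197) = (7 + 24) + 304 = 31 + 304 = 335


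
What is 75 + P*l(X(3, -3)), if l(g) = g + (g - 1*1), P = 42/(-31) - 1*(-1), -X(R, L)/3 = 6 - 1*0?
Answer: 2732/31 ≈ 88.129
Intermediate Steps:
X(R, L) = -18 (X(R, L) = -3*(6 - 1*0) = -3*(6 + 0) = -3*6 = -18)
P = -11/31 (P = 42*(-1/31) + 1 = -42/31 + 1 = -11/31 ≈ -0.35484)
l(g) = -1 + 2*g (l(g) = g + (g - 1) = g + (-1 + g) = -1 + 2*g)
75 + P*l(X(3, -3)) = 75 - 11*(-1 + 2*(-18))/31 = 75 - 11*(-1 - 36)/31 = 75 - 11/31*(-37) = 75 + 407/31 = 2732/31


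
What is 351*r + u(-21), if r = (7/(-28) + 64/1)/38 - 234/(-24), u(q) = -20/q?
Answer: 12806467/3192 ≈ 4012.1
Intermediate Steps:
r = 1737/152 (r = (7*(-1/28) + 64*1)*(1/38) - 234*(-1/24) = (-¼ + 64)*(1/38) + 39/4 = (255/4)*(1/38) + 39/4 = 255/152 + 39/4 = 1737/152 ≈ 11.428)
351*r + u(-21) = 351*(1737/152) - 20/(-21) = 609687/152 - 20*(-1/21) = 609687/152 + 20/21 = 12806467/3192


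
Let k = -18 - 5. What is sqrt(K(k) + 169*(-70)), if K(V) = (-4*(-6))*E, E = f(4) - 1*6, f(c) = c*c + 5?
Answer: I*sqrt(11470) ≈ 107.1*I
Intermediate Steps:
f(c) = 5 + c**2 (f(c) = c**2 + 5 = 5 + c**2)
k = -23
E = 15 (E = (5 + 4**2) - 1*6 = (5 + 16) - 6 = 21 - 6 = 15)
K(V) = 360 (K(V) = -4*(-6)*15 = 24*15 = 360)
sqrt(K(k) + 169*(-70)) = sqrt(360 + 169*(-70)) = sqrt(360 - 11830) = sqrt(-11470) = I*sqrt(11470)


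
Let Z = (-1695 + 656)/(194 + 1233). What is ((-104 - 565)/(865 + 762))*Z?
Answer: 695091/2321729 ≈ 0.29939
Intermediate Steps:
Z = -1039/1427 ≈ -0.72810
((-104 - 565)/(865 + 762))*Z = ((-104 - 565)/(865 + 762))*(-1039/1427) = -669/1627*(-1039/1427) = 695091/2321729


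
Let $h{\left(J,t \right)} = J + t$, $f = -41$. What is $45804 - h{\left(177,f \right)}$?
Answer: $45668$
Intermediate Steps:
$45804 - h{\left(177,f \right)} = 45804 - \left(177 - 41\right) = 45804 - 136 = 45668$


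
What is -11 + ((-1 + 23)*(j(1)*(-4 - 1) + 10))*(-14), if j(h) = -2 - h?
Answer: -7711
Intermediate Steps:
-11 + ((-1 + 23)*(j(1)*(-4 - 1) + 10))*(-14) = -11 + ((-1 + 23)*((-2 - 1*1)*(-4 - 1) + 10))*(-14) = -11 + (22*((-2 - 1)*(-5) + 10))*(-14) = -11 + (22*(-3*(-5) + 10))*(-14) = -11 + (22*(15 + 10))*(-14) = -11 + (22*25)*(-14) = -11 + 550*(-14) = -11 - 7700 = -7711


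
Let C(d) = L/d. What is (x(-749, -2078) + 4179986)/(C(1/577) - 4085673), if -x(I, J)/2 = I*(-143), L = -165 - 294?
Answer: -330481/362543 ≈ -0.91156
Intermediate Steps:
L = -459
x(I, J) = 286*I (x(I, J) = -2*I*(-143) = -(-286)*I = 286*I)
C(d) = -459/d
(x(-749, -2078) + 4179986)/(C(1/577) - 4085673) = (286*(-749) + 4179986)/(-459/(1/577) - 4085673) = (-214214 + 4179986)/(-459/1/577 - 4085673) = 3965772/(-459*577 - 4085673) = 3965772/(-264843 - 4085673) = 3965772/(-4350516) = 3965772*(-1/4350516) = -330481/362543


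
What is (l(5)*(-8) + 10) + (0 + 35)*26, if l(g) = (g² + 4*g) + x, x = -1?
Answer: 568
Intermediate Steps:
l(g) = -1 + g² + 4*g (l(g) = (g² + 4*g) - 1 = -1 + g² + 4*g)
(l(5)*(-8) + 10) + (0 + 35)*26 = ((-1 + 5² + 4*5)*(-8) + 10) + (0 + 35)*26 = ((-1 + 25 + 20)*(-8) + 10) + 35*26 = (44*(-8) + 10) + 910 = (-352 + 10) + 910 = -342 + 910 = 568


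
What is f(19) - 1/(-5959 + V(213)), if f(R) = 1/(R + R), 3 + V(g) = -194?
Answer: 163/6156 ≈ 0.026478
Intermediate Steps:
V(g) = -197 (V(g) = -3 - 194 = -197)
f(R) = 1/(2*R)
f(19) - 1/(-5959 + V(213)) = (½)/19 - 1/(-5959 - 197) = (½)*(1/19) - 1/(-6156) = 1/38 - 1*(-1/6156) = 1/38 + 1/6156 = 163/6156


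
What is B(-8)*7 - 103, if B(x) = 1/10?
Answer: -1023/10 ≈ -102.30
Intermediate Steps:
B(x) = ⅒
B(-8)*7 - 103 = (⅒)*7 - 103 = 7/10 - 103 = -1023/10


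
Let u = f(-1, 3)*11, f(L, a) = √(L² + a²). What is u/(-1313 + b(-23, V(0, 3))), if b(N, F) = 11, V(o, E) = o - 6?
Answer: -11*√10/1302 ≈ -0.026717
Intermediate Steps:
V(o, E) = -6 + o
u = 11*√10 (u = √((-1)² + 3²)*11 = √(1 + 9)*11 = √10*11 = 11*√10 ≈ 34.785)
u/(-1313 + b(-23, V(0, 3))) = (11*√10)/(-1313 + 11) = (11*√10)/(-1302) = (11*√10)*(-1/1302) = -11*√10/1302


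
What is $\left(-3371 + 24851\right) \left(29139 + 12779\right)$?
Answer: $900398640$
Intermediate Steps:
$\left(-3371 + 24851\right) \left(29139 + 12779\right) = 21480 \cdot 41918 = 900398640$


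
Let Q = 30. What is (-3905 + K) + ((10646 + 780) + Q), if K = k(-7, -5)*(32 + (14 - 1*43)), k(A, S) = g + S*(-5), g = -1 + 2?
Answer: 7629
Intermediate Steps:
g = 1
k(A, S) = 1 - 5*S (k(A, S) = 1 + S*(-5) = 1 - 5*S)
K = 78 (K = (1 - 5*(-5))*(32 + (14 - 1*43)) = (1 + 25)*(32 + (14 - 43)) = 26*(32 - 29) = 26*3 = 78)
(-3905 + K) + ((10646 + 780) + Q) = (-3905 + 78) + ((10646 + 780) + 30) = -3827 + (11426 + 30) = -3827 + 11456 = 7629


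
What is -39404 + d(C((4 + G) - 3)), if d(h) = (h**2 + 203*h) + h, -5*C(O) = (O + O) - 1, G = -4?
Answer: -977911/25 ≈ -39116.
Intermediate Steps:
C(O) = 1/5 - 2*O/5 (C(O) = -((O + O) - 1)/5 = -(2*O - 1)/5 = -(-1 + 2*O)/5 = 1/5 - 2*O/5)
d(h) = h**2 + 204*h
-39404 + d(C((4 + G) - 3)) = -39404 + (1/5 - 2*((4 - 4) - 3)/5)*(204 + (1/5 - 2*((4 - 4) - 3)/5)) = -39404 + (1/5 - 2*(0 - 3)/5)*(204 + (1/5 - 2*(0 - 3)/5)) = -39404 + (1/5 - 2/5*(-3))*(204 + (1/5 - 2/5*(-3))) = -39404 + (1/5 + 6/5)*(204 + (1/5 + 6/5)) = -39404 + 7*(204 + 7/5)/5 = -39404 + (7/5)*(1027/5) = -39404 + 7189/25 = -977911/25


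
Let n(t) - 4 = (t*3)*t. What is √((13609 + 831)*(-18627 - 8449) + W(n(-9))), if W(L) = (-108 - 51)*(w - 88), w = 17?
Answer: I*√390966151 ≈ 19773.0*I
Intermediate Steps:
n(t) = 4 + 3*t² (n(t) = 4 + (t*3)*t = 4 + (3*t)*t = 4 + 3*t²)
W(L) = 11289 (W(L) = (-108 - 51)*(17 - 88) = -159*(-71) = 11289)
√((13609 + 831)*(-18627 - 8449) + W(n(-9))) = √((13609 + 831)*(-18627 - 8449) + 11289) = √(14440*(-27076) + 11289) = √(-390977440 + 11289) = √(-390966151) = I*√390966151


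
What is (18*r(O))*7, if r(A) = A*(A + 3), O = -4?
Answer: 504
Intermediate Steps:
r(A) = A*(3 + A)
(18*r(O))*7 = (18*(-4*(3 - 4)))*7 = (18*(-4*(-1)))*7 = (18*4)*7 = 72*7 = 504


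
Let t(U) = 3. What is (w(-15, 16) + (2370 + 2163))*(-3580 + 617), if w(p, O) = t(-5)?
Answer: -13440168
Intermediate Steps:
w(p, O) = 3
(w(-15, 16) + (2370 + 2163))*(-3580 + 617) = (3 + (2370 + 2163))*(-3580 + 617) = (3 + 4533)*(-2963) = 4536*(-2963) = -13440168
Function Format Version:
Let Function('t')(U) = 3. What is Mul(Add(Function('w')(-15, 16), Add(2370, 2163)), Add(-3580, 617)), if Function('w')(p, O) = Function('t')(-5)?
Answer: -13440168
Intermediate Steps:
Function('w')(p, O) = 3
Mul(Add(Function('w')(-15, 16), Add(2370, 2163)), Add(-3580, 617)) = Mul(Add(3, Add(2370, 2163)), Add(-3580, 617)) = Mul(Add(3, 4533), -2963) = Mul(4536, -2963) = -13440168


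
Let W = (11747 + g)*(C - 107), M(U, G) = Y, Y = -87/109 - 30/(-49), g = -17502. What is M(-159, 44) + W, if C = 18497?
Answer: -565261798443/5341 ≈ -1.0583e+8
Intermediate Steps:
Y = -993/5341 (Y = -87*1/109 - 30*(-1/49) = -87/109 + 30/49 = -993/5341 ≈ -0.18592)
M(U, G) = -993/5341
W = -105834450 (W = (11747 - 17502)*(18497 - 107) = -5755*18390 = -105834450)
M(-159, 44) + W = -993/5341 - 105834450 = -565261798443/5341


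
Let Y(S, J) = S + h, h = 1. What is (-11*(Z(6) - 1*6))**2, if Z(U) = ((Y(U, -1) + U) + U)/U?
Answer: 34969/36 ≈ 971.36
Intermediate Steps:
Y(S, J) = 1 + S (Y(S, J) = S + 1 = 1 + S)
Z(U) = (1 + 3*U)/U (Z(U) = (((1 + U) + U) + U)/U = ((1 + 2*U) + U)/U = (1 + 3*U)/U)
(-11*(Z(6) - 1*6))**2 = (-11*((3 + 1/6) - 1*6))**2 = (-11*((3 + 1/6) - 6))**2 = (-11*(19/6 - 6))**2 = (-11*(-17/6))**2 = (187/6)**2 = 34969/36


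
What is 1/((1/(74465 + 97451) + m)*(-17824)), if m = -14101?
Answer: 42979/10802179566840 ≈ 3.9787e-9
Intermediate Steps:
1/((1/(74465 + 97451) + m)*(-17824)) = 1/(1/(74465 + 97451) - 14101*(-17824)) = -1/17824/(1/171916 - 14101) = -1/17824/(-2424187515/171916) = -171916/2424187515*(-1/17824) = 42979/10802179566840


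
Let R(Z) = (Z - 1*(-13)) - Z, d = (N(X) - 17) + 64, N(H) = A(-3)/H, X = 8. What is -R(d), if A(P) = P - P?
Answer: -13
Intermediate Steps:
A(P) = 0
N(H) = 0 (N(H) = 0/H = 0)
d = 47 (d = (0 - 17) + 64 = -17 + 64 = 47)
R(Z) = 13 (R(Z) = (Z + 13) - Z = (13 + Z) - Z = 13)
-R(d) = -1*13 = -13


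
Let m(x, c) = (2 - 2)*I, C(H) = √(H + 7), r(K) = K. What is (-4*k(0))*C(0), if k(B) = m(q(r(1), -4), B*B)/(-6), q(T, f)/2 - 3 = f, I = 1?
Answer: 0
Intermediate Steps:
q(T, f) = 6 + 2*f
C(H) = √(7 + H)
m(x, c) = 0 (m(x, c) = (2 - 2)*1 = 0*1 = 0)
k(B) = 0 (k(B) = 0/(-6) = 0*(-⅙) = 0)
(-4*k(0))*C(0) = (-4*0)*√(7 + 0) = 0*√7 = 0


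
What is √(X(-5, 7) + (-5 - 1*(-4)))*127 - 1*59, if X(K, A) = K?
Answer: -59 + 127*I*√6 ≈ -59.0 + 311.08*I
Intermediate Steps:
√(X(-5, 7) + (-5 - 1*(-4)))*127 - 1*59 = √(-5 + (-5 - 1*(-4)))*127 - 1*59 = √(-5 + (-5 + 4))*127 - 59 = √(-5 - 1)*127 - 59 = √(-6)*127 - 59 = (I*√6)*127 - 59 = 127*I*√6 - 59 = -59 + 127*I*√6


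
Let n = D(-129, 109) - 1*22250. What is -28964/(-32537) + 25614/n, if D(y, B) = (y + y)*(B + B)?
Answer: 720048749/1276979639 ≈ 0.56387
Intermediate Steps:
D(y, B) = 4*B*y (D(y, B) = (2*y)*(2*B) = 4*B*y)
n = -78494 (n = 4*109*(-129) - 1*22250 = -56244 - 22250 = -78494)
-28964/(-32537) + 25614/n = -28964/(-32537) + 25614/(-78494) = -28964*(-1/32537) + 25614*(-1/78494) = 28964/32537 - 12807/39247 = 720048749/1276979639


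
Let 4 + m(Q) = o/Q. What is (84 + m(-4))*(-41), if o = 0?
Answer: -3280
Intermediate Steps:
m(Q) = -4 (m(Q) = -4 + 0/Q = -4 + 0 = -4)
(84 + m(-4))*(-41) = (84 - 4)*(-41) = 80*(-41) = -3280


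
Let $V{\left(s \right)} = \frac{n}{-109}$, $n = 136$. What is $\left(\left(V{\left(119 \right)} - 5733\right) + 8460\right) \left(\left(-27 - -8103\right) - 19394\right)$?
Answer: $- \frac{3362657026}{109} \approx -3.085 \cdot 10^{7}$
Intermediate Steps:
$V{\left(s \right)} = - \frac{136}{109}$ ($V{\left(s \right)} = \frac{136}{-109} = 136 \left(- \frac{1}{109}\right) = - \frac{136}{109}$)
$\left(\left(V{\left(119 \right)} - 5733\right) + 8460\right) \left(\left(-27 - -8103\right) - 19394\right) = \left(\left(- \frac{136}{109} - 5733\right) + 8460\right) \left(\left(-27 - -8103\right) - 19394\right) = \left(\left(- \frac{136}{109} - 5733\right) + 8460\right) \left(\left(-27 + 8103\right) - 19394\right) = \left(- \frac{625033}{109} + 8460\right) \left(8076 - 19394\right) = \frac{297107}{109} \left(-11318\right) = - \frac{3362657026}{109}$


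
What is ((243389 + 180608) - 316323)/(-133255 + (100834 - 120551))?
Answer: -53837/76486 ≈ -0.70388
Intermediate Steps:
((243389 + 180608) - 316323)/(-133255 + (100834 - 120551)) = (423997 - 316323)/(-133255 - 19717) = 107674/(-152972) = 107674*(-1/152972) = -53837/76486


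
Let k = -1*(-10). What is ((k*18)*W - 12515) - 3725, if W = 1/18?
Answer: -16230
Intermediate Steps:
W = 1/18 ≈ 0.055556
k = 10
((k*18)*W - 12515) - 3725 = ((10*18)*(1/18) - 12515) - 3725 = (180*(1/18) - 12515) - 3725 = (10 - 12515) - 3725 = -12505 - 3725 = -16230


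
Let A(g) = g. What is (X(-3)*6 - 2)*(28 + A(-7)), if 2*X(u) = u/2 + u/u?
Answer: -147/2 ≈ -73.500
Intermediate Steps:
X(u) = ½ + u/4 (X(u) = (u/2 + u/u)/2 = (u*(½) + 1)/2 = (u/2 + 1)/2 = (1 + u/2)/2 = ½ + u/4)
(X(-3)*6 - 2)*(28 + A(-7)) = ((½ + (¼)*(-3))*6 - 2)*(28 - 7) = ((½ - ¾)*6 - 2)*21 = (-¼*6 - 2)*21 = (-3/2 - 2)*21 = -7/2*21 = -147/2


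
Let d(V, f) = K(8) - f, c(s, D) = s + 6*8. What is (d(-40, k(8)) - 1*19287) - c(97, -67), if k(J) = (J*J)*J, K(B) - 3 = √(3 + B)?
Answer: -19941 + √11 ≈ -19938.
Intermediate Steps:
K(B) = 3 + √(3 + B)
c(s, D) = 48 + s (c(s, D) = s + 48 = 48 + s)
k(J) = J³ (k(J) = J²*J = J³)
d(V, f) = 3 + √11 - f (d(V, f) = (3 + √(3 + 8)) - f = (3 + √11) - f = 3 + √11 - f)
(d(-40, k(8)) - 1*19287) - c(97, -67) = ((3 + √11 - 1*8³) - 1*19287) - (48 + 97) = ((3 + √11 - 1*512) - 19287) - 1*145 = ((3 + √11 - 512) - 19287) - 145 = ((-509 + √11) - 19287) - 145 = (-19796 + √11) - 145 = -19941 + √11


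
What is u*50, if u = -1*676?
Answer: -33800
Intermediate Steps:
u = -676
u*50 = -676*50 = -33800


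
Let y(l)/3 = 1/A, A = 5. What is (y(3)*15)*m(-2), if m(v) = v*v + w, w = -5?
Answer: -9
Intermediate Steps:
y(l) = ⅗ (y(l) = 3/5 = 3*(⅕) = ⅗)
m(v) = -5 + v² (m(v) = v*v - 5 = v² - 5 = -5 + v²)
(y(3)*15)*m(-2) = ((⅗)*15)*(-5 + (-2)²) = 9*(-5 + 4) = 9*(-1) = -9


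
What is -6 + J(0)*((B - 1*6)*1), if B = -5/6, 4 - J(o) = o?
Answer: -100/3 ≈ -33.333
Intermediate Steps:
J(o) = 4 - o
B = -5/6 (B = -5*1/6 = -5/6 ≈ -0.83333)
-6 + J(0)*((B - 1*6)*1) = -6 + (4 - 1*0)*((-5/6 - 1*6)*1) = -6 + (4 + 0)*((-5/6 - 6)*1) = -6 + 4*(-41/6*1) = -6 + 4*(-41/6) = -6 - 82/3 = -100/3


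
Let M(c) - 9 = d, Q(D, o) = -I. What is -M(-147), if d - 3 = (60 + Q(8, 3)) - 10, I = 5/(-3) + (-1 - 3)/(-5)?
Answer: -943/15 ≈ -62.867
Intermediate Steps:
I = -13/15 (I = 5*(-1/3) - 4*(-1/5) = -5/3 + 4/5 = -13/15 ≈ -0.86667)
Q(D, o) = 13/15 (Q(D, o) = -1*(-13/15) = 13/15)
d = 808/15 (d = 3 + ((60 + 13/15) - 10) = 3 + (913/15 - 10) = 3 + 763/15 = 808/15 ≈ 53.867)
M(c) = 943/15 (M(c) = 9 + 808/15 = 943/15)
-M(-147) = -1*943/15 = -943/15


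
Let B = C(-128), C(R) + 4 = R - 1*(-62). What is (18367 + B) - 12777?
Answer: 5520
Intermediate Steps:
C(R) = 58 + R (C(R) = -4 + (R - 1*(-62)) = -4 + (R + 62) = -4 + (62 + R) = 58 + R)
B = -70 (B = 58 - 128 = -70)
(18367 + B) - 12777 = (18367 - 70) - 12777 = 18297 - 12777 = 5520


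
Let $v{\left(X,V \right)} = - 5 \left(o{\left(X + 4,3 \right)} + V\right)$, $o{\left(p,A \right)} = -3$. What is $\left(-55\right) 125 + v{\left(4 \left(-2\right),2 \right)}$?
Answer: $-6870$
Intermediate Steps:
$v{\left(X,V \right)} = 15 - 5 V$ ($v{\left(X,V \right)} = - 5 \left(-3 + V\right) = 15 - 5 V$)
$\left(-55\right) 125 + v{\left(4 \left(-2\right),2 \right)} = \left(-55\right) 125 + \left(15 - 10\right) = -6875 + \left(15 - 10\right) = -6875 + 5 = -6870$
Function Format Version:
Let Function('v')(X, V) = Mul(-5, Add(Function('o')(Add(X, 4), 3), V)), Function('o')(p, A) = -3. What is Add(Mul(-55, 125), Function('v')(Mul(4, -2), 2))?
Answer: -6870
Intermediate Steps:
Function('v')(X, V) = Add(15, Mul(-5, V)) (Function('v')(X, V) = Mul(-5, Add(-3, V)) = Add(15, Mul(-5, V)))
Add(Mul(-55, 125), Function('v')(Mul(4, -2), 2)) = Add(Mul(-55, 125), Add(15, Mul(-5, 2))) = Add(-6875, Add(15, -10)) = Add(-6875, 5) = -6870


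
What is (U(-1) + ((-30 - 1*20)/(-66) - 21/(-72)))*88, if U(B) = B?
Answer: 13/3 ≈ 4.3333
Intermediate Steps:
(U(-1) + ((-30 - 1*20)/(-66) - 21/(-72)))*88 = (-1 + ((-30 - 1*20)/(-66) - 21/(-72)))*88 = (-1 + ((-30 - 20)*(-1/66) - 21*(-1/72)))*88 = (-1 + (-50*(-1/66) + 7/24))*88 = (-1 + (25/33 + 7/24))*88 = (-1 + 277/264)*88 = (13/264)*88 = 13/3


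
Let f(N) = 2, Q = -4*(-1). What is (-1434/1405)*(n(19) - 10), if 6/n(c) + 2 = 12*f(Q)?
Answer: 153438/15455 ≈ 9.9281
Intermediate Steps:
Q = 4
n(c) = 3/11 (n(c) = 6/(-2 + 12*2) = 6/(-2 + 24) = 6/22 = 6*(1/22) = 3/11)
(-1434/1405)*(n(19) - 10) = (-1434/1405)*(3/11 - 10) = -1434*1/1405*(-107/11) = -1434/1405*(-107/11) = 153438/15455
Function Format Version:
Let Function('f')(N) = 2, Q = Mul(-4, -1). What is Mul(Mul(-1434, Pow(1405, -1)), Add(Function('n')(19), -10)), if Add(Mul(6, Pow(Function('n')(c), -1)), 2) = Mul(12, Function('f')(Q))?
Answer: Rational(153438, 15455) ≈ 9.9281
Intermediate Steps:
Q = 4
Function('n')(c) = Rational(3, 11) (Function('n')(c) = Mul(6, Pow(Add(-2, Mul(12, 2)), -1)) = Mul(6, Pow(Add(-2, 24), -1)) = Mul(6, Pow(22, -1)) = Mul(6, Rational(1, 22)) = Rational(3, 11))
Mul(Mul(-1434, Pow(1405, -1)), Add(Function('n')(19), -10)) = Mul(Mul(-1434, Pow(1405, -1)), Add(Rational(3, 11), -10)) = Mul(Mul(-1434, Rational(1, 1405)), Rational(-107, 11)) = Mul(Rational(-1434, 1405), Rational(-107, 11)) = Rational(153438, 15455)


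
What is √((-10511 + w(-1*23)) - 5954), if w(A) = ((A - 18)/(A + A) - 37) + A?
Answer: I*√34965014/46 ≈ 128.55*I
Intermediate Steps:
w(A) = -37 + A + (-18 + A)/(2*A) (w(A) = ((-18 + A)/((2*A)) - 37) + A = ((-18 + A)*(1/(2*A)) - 37) + A = ((-18 + A)/(2*A) - 37) + A = (-37 + (-18 + A)/(2*A)) + A = -37 + A + (-18 + A)/(2*A))
√((-10511 + w(-1*23)) - 5954) = √((-10511 + (-73/2 - 1*23 - 9/((-1*23)))) - 5954) = √((-10511 + (-73/2 - 23 - 9/(-23))) - 5954) = √((-10511 + (-73/2 - 23 - 9*(-1/23))) - 5954) = √((-10511 + (-73/2 - 23 + 9/23)) - 5954) = √((-10511 - 2719/46) - 5954) = √(-486225/46 - 5954) = √(-760109/46) = I*√34965014/46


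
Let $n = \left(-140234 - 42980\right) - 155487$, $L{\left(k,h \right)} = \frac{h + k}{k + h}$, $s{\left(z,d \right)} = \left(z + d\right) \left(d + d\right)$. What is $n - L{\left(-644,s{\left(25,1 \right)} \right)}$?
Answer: $-338702$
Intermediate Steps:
$s{\left(z,d \right)} = 2 d \left(d + z\right)$ ($s{\left(z,d \right)} = \left(d + z\right) 2 d = 2 d \left(d + z\right)$)
$L{\left(k,h \right)} = 1$ ($L{\left(k,h \right)} = \frac{h + k}{h + k} = 1$)
$n = -338701$ ($n = -183214 - 155487 = -338701$)
$n - L{\left(-644,s{\left(25,1 \right)} \right)} = -338701 - 1 = -338702$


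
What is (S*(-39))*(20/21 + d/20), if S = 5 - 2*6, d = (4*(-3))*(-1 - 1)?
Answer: 2938/5 ≈ 587.60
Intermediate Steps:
d = 24 (d = -12*(-2) = 24)
S = -7 (S = 5 - 12 = -7)
(S*(-39))*(20/21 + d/20) = (-7*(-39))*(20/21 + 24/20) = 273*(20*(1/21) + 24*(1/20)) = 273*(20/21 + 6/5) = 273*(226/105) = 2938/5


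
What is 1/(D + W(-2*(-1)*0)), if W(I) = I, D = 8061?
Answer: 1/8061 ≈ 0.00012405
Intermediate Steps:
1/(D + W(-2*(-1)*0)) = 1/(8061 - 2*(-1)*0) = 1/(8061 + 2*0) = 1/(8061 + 0) = 1/8061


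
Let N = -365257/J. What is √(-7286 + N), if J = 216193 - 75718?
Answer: I*√5753103655233/28095 ≈ 85.373*I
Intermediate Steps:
J = 140475
N = -365257/140475 ≈ -2.6002
√(-7286 + N) = √(-7286 - 365257/140475) = √(-1023866107/140475) = I*√5753103655233/28095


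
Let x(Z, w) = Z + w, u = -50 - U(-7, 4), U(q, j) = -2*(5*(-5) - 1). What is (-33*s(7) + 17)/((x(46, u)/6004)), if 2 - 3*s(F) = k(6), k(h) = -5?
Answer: 45030/7 ≈ 6432.9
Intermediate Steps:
s(F) = 7/3 (s(F) = ⅔ - ⅓*(-5) = ⅔ + 5/3 = 7/3)
U(q, j) = 52 (U(q, j) = -2*(-25 - 1) = -2*(-26) = 52)
u = -102 (u = -50 - 1*52 = -50 - 52 = -102)
(-33*s(7) + 17)/((x(46, u)/6004)) = (-33*7/3 + 17)/(((46 - 102)/6004)) = (-77 + 17)/((-56*1/6004)) = -60/(-14/1501) = -60*(-1501/14) = 45030/7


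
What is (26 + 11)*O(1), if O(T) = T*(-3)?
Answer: -111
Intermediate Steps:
O(T) = -3*T
(26 + 11)*O(1) = (26 + 11)*(-3*1) = 37*(-3) = -111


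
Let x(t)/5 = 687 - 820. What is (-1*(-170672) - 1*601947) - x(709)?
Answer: -430610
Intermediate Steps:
x(t) = -665 (x(t) = 5*(687 - 820) = 5*(-133) = -665)
(-1*(-170672) - 1*601947) - x(709) = (-1*(-170672) - 1*601947) - 1*(-665) = (170672 - 601947) + 665 = -431275 + 665 = -430610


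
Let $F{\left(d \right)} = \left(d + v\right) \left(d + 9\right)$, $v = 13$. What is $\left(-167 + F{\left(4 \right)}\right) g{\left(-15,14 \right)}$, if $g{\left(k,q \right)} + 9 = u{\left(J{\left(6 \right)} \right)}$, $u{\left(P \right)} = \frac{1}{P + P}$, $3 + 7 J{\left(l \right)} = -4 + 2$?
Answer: $- \frac{2619}{5} \approx -523.8$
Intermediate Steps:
$J{\left(l \right)} = - \frac{5}{7}$ ($J{\left(l \right)} = - \frac{3}{7} + \frac{-4 + 2}{7} = - \frac{3}{7} + \frac{1}{7} \left(-2\right) = - \frac{3}{7} - \frac{2}{7} = - \frac{5}{7}$)
$u{\left(P \right)} = \frac{1}{2 P}$
$g{\left(k,q \right)} = - \frac{97}{10}$ ($g{\left(k,q \right)} = -9 + \frac{1}{2 \left(- \frac{5}{7}\right)} = -9 + \frac{1}{2} \left(- \frac{7}{5}\right) = -9 - \frac{7}{10} = - \frac{97}{10}$)
$F{\left(d \right)} = \left(9 + d\right) \left(13 + d\right)$ ($F{\left(d \right)} = \left(d + 13\right) \left(d + 9\right) = \left(13 + d\right) \left(9 + d\right) = \left(9 + d\right) \left(13 + d\right)$)
$\left(-167 + F{\left(4 \right)}\right) g{\left(-15,14 \right)} = \left(-167 + \left(117 + 4^{2} + 22 \cdot 4\right)\right) \left(- \frac{97}{10}\right) = \left(-167 + \left(117 + 16 + 88\right)\right) \left(- \frac{97}{10}\right) = \left(-167 + 221\right) \left(- \frac{97}{10}\right) = 54 \left(- \frac{97}{10}\right) = - \frac{2619}{5}$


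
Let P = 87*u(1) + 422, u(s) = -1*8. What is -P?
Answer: 274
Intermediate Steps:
u(s) = -8
P = -274 (P = 87*(-8) + 422 = -696 + 422 = -274)
-P = -1*(-274) = 274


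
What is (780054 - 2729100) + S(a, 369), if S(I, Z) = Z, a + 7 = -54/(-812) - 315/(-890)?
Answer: -1948677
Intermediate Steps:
a = -118873/18067 (a = -7 + (-54/(-812) - 315/(-890)) = -7 + (-54*(-1/812) - 315*(-1/890)) = -7 + (27/406 + 63/178) = -7 + 7596/18067 = -118873/18067 ≈ -6.5796)
(780054 - 2729100) + S(a, 369) = (780054 - 2729100) + 369 = -1949046 + 369 = -1948677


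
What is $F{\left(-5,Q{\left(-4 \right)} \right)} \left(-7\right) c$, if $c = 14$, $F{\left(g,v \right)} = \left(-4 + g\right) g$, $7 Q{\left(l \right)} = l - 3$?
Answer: $-4410$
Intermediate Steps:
$Q{\left(l \right)} = - \frac{3}{7} + \frac{l}{7}$ ($Q{\left(l \right)} = \frac{l - 3}{7} = \frac{-3 + l}{7} = - \frac{3}{7} + \frac{l}{7}$)
$F{\left(g,v \right)} = g \left(-4 + g\right)$
$F{\left(-5,Q{\left(-4 \right)} \right)} \left(-7\right) c = - 5 \left(-4 - 5\right) \left(-7\right) 14 = \left(-5\right) \left(-9\right) \left(-7\right) 14 = 45 \left(-7\right) 14 = \left(-315\right) 14 = -4410$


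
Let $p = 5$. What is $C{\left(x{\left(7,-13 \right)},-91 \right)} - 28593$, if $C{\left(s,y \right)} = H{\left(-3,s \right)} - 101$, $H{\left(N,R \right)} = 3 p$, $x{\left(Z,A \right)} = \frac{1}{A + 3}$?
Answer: $-28679$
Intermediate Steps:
$x{\left(Z,A \right)} = \frac{1}{3 + A}$
$H{\left(N,R \right)} = 15$ ($H{\left(N,R \right)} = 3 \cdot 5 = 15$)
$C{\left(s,y \right)} = -86$ ($C{\left(s,y \right)} = 15 - 101 = -86$)
$C{\left(x{\left(7,-13 \right)},-91 \right)} - 28593 = -86 - 28593 = -28679$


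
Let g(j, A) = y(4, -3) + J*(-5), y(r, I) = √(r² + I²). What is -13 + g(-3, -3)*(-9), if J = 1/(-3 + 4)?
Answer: -13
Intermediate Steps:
y(r, I) = √(I² + r²)
J = 1 (J = 1/1 = 1)
g(j, A) = 0 (g(j, A) = √((-3)² + 4²) + 1*(-5) = √(9 + 16) - 5 = √25 - 5 = 5 - 5 = 0)
-13 + g(-3, -3)*(-9) = -13 + 0*(-9) = -13 + 0 = -13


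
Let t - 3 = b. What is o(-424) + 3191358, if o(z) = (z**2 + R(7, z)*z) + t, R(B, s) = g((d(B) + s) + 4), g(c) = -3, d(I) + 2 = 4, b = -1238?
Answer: 3371171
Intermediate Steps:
d(I) = 2 (d(I) = -2 + 4 = 2)
t = -1235 (t = 3 - 1238 = -1235)
R(B, s) = -3
o(z) = -1235 + z**2 - 3*z (o(z) = (z**2 - 3*z) - 1235 = -1235 + z**2 - 3*z)
o(-424) + 3191358 = (-1235 + (-424)**2 - 3*(-424)) + 3191358 = (-1235 + 179776 + 1272) + 3191358 = 179813 + 3191358 = 3371171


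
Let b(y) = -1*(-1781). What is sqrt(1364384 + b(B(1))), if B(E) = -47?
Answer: sqrt(1366165) ≈ 1168.8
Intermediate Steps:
b(y) = 1781
sqrt(1364384 + b(B(1))) = sqrt(1364384 + 1781) = sqrt(1366165)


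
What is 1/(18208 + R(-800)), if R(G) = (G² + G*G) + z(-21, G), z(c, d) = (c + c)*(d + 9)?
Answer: 1/1331430 ≈ 7.5107e-7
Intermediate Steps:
z(c, d) = 2*c*(9 + d) (z(c, d) = (2*c)*(9 + d) = 2*c*(9 + d))
R(G) = -378 - 42*G + 2*G² (R(G) = (G² + G*G) + 2*(-21)*(9 + G) = (G² + G²) + (-378 - 42*G) = 2*G² + (-378 - 42*G) = -378 - 42*G + 2*G²)
1/(18208 + R(-800)) = 1/(18208 + (-378 - 42*(-800) + 2*(-800)²)) = 1/(18208 + (-378 + 33600 + 2*640000)) = 1/(18208 + (-378 + 33600 + 1280000)) = 1/(18208 + 1313222) = 1/1331430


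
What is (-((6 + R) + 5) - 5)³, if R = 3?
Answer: -6859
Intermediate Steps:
(-((6 + R) + 5) - 5)³ = (-((6 + 3) + 5) - 5)³ = (-(9 + 5) - 5)³ = (-1*14 - 5)³ = (-14 - 5)³ = (-19)³ = -6859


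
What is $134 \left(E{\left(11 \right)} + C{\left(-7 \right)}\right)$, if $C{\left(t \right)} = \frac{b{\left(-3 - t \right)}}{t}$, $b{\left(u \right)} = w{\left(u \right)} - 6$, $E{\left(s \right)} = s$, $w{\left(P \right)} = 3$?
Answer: $\frac{10720}{7} \approx 1531.4$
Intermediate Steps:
$b{\left(u \right)} = -3$ ($b{\left(u \right)} = 3 - 6 = -3$)
$C{\left(t \right)} = - \frac{3}{t}$
$134 \left(E{\left(11 \right)} + C{\left(-7 \right)}\right) = 134 \left(11 - \frac{3}{-7}\right) = 134 \left(11 - - \frac{3}{7}\right) = 134 \left(11 + \frac{3}{7}\right) = 134 \cdot \frac{80}{7} = \frac{10720}{7}$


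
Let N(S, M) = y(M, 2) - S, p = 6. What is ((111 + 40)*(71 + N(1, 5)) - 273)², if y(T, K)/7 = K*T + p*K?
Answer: 1125669601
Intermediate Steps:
y(T, K) = 42*K + 7*K*T (y(T, K) = 7*(K*T + 6*K) = 7*(6*K + K*T) = 42*K + 7*K*T)
N(S, M) = 84 - S + 14*M (N(S, M) = 7*2*(6 + M) - S = (84 + 14*M) - S = 84 - S + 14*M)
((111 + 40)*(71 + N(1, 5)) - 273)² = ((111 + 40)*(71 + (84 - 1*1 + 14*5)) - 273)² = (151*(71 + (84 - 1 + 70)) - 273)² = (151*(71 + 153) - 273)² = (151*224 - 273)² = (33824 - 273)² = 33551² = 1125669601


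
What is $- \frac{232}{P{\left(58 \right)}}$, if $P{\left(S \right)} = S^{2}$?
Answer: $- \frac{2}{29} \approx -0.068966$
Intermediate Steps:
$- \frac{232}{P{\left(58 \right)}} = - \frac{232}{58^{2}} = - \frac{232}{3364} = \left(-232\right) \frac{1}{3364} = - \frac{2}{29}$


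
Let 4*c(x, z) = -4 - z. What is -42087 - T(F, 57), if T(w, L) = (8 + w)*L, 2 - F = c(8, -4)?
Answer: -42657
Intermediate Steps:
c(x, z) = -1 - z/4 (c(x, z) = (-4 - z)/4 = -1 - z/4)
F = 2 (F = 2 - (-1 - 1/4*(-4)) = 2 - (-1 + 1) = 2 - 1*0 = 2 + 0 = 2)
T(w, L) = L*(8 + w)
-42087 - T(F, 57) = -42087 - 57*(8 + 2) = -42087 - 57*10 = -42087 - 1*570 = -42087 - 570 = -42657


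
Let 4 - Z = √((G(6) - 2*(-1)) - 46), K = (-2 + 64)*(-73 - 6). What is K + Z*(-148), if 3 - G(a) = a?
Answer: -5490 + 148*I*√47 ≈ -5490.0 + 1014.6*I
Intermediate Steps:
G(a) = 3 - a
K = -4898 (K = 62*(-79) = -4898)
Z = 4 - I*√47 (Z = 4 - √(((3 - 1*6) - 2*(-1)) - 46) = 4 - √(((3 - 6) + 2) - 46) = 4 - √((-3 + 2) - 46) = 4 - √(-1 - 46) = 4 - √(-47) = 4 - I*√47 ≈ 4.0 - 6.8557*I)
K + Z*(-148) = -4898 + (4 - I*√47)*(-148) = -4898 + (-592 + 148*I*√47) = -5490 + 148*I*√47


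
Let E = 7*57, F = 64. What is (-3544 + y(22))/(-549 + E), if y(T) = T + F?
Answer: 1729/75 ≈ 23.053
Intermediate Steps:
E = 399
y(T) = 64 + T (y(T) = T + 64 = 64 + T)
(-3544 + y(22))/(-549 + E) = (-3544 + (64 + 22))/(-549 + 399) = (-3544 + 86)/(-150) = -3458*(-1/150) = 1729/75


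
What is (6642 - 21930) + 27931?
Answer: 12643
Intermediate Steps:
(6642 - 21930) + 27931 = -15288 + 27931 = 12643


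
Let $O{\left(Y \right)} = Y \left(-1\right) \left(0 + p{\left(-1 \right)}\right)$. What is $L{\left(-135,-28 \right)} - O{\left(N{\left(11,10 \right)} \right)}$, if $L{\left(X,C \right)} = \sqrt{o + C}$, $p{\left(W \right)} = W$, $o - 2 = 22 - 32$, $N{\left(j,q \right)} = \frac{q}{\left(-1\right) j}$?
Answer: $\frac{10}{11} + 6 i \approx 0.90909 + 6.0 i$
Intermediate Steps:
$N{\left(j,q \right)} = - \frac{q}{j}$ ($N{\left(j,q \right)} = q \left(- \frac{1}{j}\right) = - \frac{q}{j}$)
$o = -8$ ($o = 2 + \left(22 - 32\right) = 2 - 10 = -8$)
$L{\left(X,C \right)} = \sqrt{-8 + C}$
$O{\left(Y \right)} = Y$ ($O{\left(Y \right)} = Y \left(-1\right) \left(0 - 1\right) = - Y \left(-1\right) = Y$)
$L{\left(-135,-28 \right)} - O{\left(N{\left(11,10 \right)} \right)} = \sqrt{-8 - 28} - \left(-1\right) 10 \cdot \frac{1}{11} = \sqrt{-36} - \left(-1\right) 10 \cdot \frac{1}{11} = 6 i - - \frac{10}{11} = 6 i + \frac{10}{11} = \frac{10}{11} + 6 i$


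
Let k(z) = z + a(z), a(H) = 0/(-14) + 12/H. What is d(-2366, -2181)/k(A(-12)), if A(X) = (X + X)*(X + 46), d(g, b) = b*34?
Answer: 5042472/55489 ≈ 90.873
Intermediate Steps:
d(g, b) = 34*b
a(H) = 12/H (a(H) = 0*(-1/14) + 12/H = 0 + 12/H = 12/H)
A(X) = 2*X*(46 + X) (A(X) = (2*X)*(46 + X) = 2*X*(46 + X))
k(z) = z + 12/z
d(-2366, -2181)/k(A(-12)) = (34*(-2181))/(2*(-12)*(46 - 12) + 12/((2*(-12)*(46 - 12)))) = -74154/(2*(-12)*34 + 12/((2*(-12)*34))) = -74154/(-816 + 12/(-816)) = -74154/(-816 + 12*(-1/816)) = -74154/(-816 - 1/68) = -74154/(-55489/68) = -74154*(-68/55489) = 5042472/55489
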